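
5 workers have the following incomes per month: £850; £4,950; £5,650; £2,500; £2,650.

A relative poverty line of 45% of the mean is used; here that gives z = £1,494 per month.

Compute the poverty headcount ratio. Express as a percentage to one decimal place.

1 of the 5 workers have income below £1,494.
H = 1/5 = 20.0%.

20.0%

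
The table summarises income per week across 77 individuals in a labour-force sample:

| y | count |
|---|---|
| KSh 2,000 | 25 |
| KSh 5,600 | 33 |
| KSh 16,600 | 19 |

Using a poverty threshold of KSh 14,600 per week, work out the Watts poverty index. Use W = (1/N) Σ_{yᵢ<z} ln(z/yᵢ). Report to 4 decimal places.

Below z: 25×KSh 2,000, 33×KSh 5,600 (q = 58 of N = 77).
ln(z/y) terms: ln(14600/2000) = 1.9879 (×25); ln(14600/5600) = 0.9583 (×33).
W = 81.319271 / 77 = 1.0561.

1.0561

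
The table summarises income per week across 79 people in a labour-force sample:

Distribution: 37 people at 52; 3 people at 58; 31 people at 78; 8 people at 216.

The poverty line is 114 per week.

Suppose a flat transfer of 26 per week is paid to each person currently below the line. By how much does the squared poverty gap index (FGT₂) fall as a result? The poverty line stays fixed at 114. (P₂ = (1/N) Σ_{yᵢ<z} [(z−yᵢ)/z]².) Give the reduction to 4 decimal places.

0.1345

Before: below the line — 37×52, 3×58, 31×78; squared poverty gap index (FGT₂) = 0.186827.
After the 26 transfer: below the line — 37×78, 3×84, 31×104; squared poverty gap index (FGT₂) = 0.052355.
Reduction = 0.186827 − 0.052355 = 0.1345.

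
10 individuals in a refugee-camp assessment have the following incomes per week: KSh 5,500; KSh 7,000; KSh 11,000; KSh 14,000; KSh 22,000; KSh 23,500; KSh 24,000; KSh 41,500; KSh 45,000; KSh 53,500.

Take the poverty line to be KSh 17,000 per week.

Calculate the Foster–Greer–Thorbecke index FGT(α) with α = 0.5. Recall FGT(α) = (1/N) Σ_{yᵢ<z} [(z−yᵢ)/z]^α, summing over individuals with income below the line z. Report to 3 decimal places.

Below z: KSh 5,500, KSh 7,000, KSh 11,000, KSh 14,000 (q = 4 of N = 10).
Shortfall ratios: (17000−5500)/17000 = 0.6765; (17000−7000)/17000 = 0.5882; (17000−11000)/17000 = 0.3529; (17000−14000)/17000 = 0.1765.
Raised to α = 0.5: 0.82248; 0.76696; 0.59409; 0.42008.
Sum = 2.603616; FGT(0.5) = 2.603616 / 10 = 0.260.

0.260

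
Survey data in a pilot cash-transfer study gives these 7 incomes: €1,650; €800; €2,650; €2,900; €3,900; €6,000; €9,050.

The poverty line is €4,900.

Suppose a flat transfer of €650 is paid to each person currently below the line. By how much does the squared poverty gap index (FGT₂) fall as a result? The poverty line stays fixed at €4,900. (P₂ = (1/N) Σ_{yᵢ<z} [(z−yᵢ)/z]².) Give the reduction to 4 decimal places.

Before: below the line — €800, €1,650, €2,650, €2,900, €3,900; squared poverty gap index (FGT₂) = 0.222735.
After the €650 transfer: below the line — €1,450, €2,300, €3,300, €3,550, €4,550; squared poverty gap index (FGT₂) = 0.137844.
Reduction = 0.222735 − 0.137844 = 0.0849.

0.0849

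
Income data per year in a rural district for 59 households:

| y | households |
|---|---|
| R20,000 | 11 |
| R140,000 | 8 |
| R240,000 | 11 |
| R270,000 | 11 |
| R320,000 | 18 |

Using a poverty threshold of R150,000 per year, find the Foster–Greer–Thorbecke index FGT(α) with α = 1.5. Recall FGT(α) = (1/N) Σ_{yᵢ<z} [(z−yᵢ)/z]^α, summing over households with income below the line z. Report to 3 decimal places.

0.153

Incomes under z: 11×R20,000, 8×R140,000 (q = 19 of N = 59).
Gap ratios (z−y)/z: (150000−20000)/150000 = 0.8667 (×11); (150000−140000)/150000 = 0.0667 (×8).
Raised to α = 1.5: 0.80682 (×11); 0.01721 (×8).
Sum = 9.012756; FGT(1.5) = 9.012756 / 59 = 0.153.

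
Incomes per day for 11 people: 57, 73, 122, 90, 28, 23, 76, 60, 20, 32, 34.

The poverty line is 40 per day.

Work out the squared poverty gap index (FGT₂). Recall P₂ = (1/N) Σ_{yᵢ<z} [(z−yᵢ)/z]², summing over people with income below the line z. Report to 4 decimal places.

Incomes under z: 20, 23, 28, 32, 34 (q = 5 of N = 11).
Gap ratios (z−y)/z: (40−20)/40 = 0.5000; (40−23)/40 = 0.4250; (40−28)/40 = 0.3000; (40−32)/40 = 0.2000; (40−34)/40 = 0.1500.
Squared: 0.2500; 0.1806; 0.0900; 0.0400; 0.0225.
Sum = 0.583125; P₂ = 0.583125 / 11 = 0.0530.

0.0530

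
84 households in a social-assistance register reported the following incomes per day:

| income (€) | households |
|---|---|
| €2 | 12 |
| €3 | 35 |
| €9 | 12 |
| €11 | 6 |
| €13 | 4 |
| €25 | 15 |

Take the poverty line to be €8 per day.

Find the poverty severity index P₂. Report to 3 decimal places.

0.243

Below z: 12×€2, 35×€3 (q = 47 of N = 84).
Normalized shortfalls: (8−2)/8 = 0.7500 (×12); (8−3)/8 = 0.6250 (×35).
Squared: 0.5625 (×12); 0.3906 (×35).
Sum = 20.421875; P₂ = 20.421875 / 84 = 0.243.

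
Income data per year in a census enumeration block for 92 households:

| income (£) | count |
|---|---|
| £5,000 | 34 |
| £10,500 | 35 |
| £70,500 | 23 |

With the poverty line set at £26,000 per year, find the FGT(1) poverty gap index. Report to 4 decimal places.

0.5253

Below the line: 34×£5,000, 35×£10,500 (q = 69 of N = 92).
Gap ratios (z−y)/z: (26000−5000)/26000 = 0.8077 (×34); (26000−10500)/26000 = 0.5962 (×35).
Σ = 48.326923. Dividing by the full population N = 92 gives P₁ = 0.5253.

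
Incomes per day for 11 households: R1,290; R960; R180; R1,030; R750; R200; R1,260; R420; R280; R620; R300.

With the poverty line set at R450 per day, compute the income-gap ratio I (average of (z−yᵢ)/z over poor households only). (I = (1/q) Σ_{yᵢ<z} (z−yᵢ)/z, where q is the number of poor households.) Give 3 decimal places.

0.387

Below the line: R180, R200, R280, R300, R420 (q = 5 of N = 11).
Shortfall ratios (z−y)/z: 0.6000, 0.5556, 0.3778, 0.3333, 0.0667; sum = 1.933333.
The income-gap ratio divides by q (the poor only): 1.933333 / 5 = 0.387.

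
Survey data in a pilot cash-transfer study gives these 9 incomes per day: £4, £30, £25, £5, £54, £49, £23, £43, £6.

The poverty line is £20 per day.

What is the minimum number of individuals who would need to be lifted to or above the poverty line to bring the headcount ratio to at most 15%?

2

3 of the 9 individuals are poor, so H = 3/9 = 0.333.
A headcount ratio of at most 15% allows at most ⌊0.15 × 9⌋ = 1 poor individuals.
So at least 3 − 1 = 2 must be lifted.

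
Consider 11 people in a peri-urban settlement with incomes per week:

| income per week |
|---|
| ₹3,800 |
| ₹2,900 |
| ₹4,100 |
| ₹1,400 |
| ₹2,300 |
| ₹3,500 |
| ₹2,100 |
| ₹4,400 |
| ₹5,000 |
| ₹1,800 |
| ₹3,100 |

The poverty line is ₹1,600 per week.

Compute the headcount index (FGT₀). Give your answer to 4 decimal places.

0.0909

1 of the 11 people have income below ₹1,600.
H = 1/11 = 0.0909.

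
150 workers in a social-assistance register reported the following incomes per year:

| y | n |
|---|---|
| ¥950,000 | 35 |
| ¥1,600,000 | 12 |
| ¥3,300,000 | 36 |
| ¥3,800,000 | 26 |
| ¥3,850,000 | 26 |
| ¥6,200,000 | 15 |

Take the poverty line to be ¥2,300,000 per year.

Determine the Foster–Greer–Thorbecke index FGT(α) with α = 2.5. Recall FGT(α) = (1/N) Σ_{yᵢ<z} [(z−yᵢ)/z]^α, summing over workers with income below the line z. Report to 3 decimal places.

Incomes under z: 35×¥950,000, 12×¥1,600,000 (q = 47 of N = 150).
Shortfall ratios: (2300000−950000)/2300000 = 0.5870 (×35); (2300000−1600000)/2300000 = 0.3043 (×12).
Raised to α = 2.5: 0.26395 (×35); 0.05110 (×12).
Sum = 9.851311; FGT(2.5) = 9.851311 / 150 = 0.066.

0.066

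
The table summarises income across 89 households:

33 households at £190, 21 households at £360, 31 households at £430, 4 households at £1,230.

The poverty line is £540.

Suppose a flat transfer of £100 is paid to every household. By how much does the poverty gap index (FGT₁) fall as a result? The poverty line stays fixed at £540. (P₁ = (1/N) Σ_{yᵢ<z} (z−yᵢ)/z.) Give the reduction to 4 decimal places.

0.1769

Before: below the line — 33×£190, 21×£360, 31×£430; poverty gap index (FGT₁) = 0.389929.
After the £100 transfer: below the line — 33×£290, 21×£460, 31×£530; poverty gap index (FGT₁) = 0.213067.
Reduction = 0.389929 − 0.213067 = 0.1769.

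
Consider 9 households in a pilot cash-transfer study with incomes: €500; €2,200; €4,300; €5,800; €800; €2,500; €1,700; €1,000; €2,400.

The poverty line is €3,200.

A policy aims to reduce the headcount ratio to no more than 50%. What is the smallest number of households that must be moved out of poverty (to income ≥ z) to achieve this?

Currently q = 7 of N = 9 are below the line (H = 0.778).
A headcount ratio of at most 50% allows at most ⌊0.50 × 9⌋ = 4 poor households.
So at least 7 − 4 = 3 must be lifted.

3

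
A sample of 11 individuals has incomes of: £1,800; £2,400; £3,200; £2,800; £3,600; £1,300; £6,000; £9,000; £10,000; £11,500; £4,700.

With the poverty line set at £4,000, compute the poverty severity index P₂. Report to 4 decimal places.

Below z: £1,300, £1,800, £2,400, £2,800, £3,200, £3,600 (q = 6 of N = 11).
Shortfall ratios: (4000−1300)/4000 = 0.6750; (4000−1800)/4000 = 0.5500; (4000−2400)/4000 = 0.4000; (4000−2800)/4000 = 0.3000; (4000−3200)/4000 = 0.2000; (4000−3600)/4000 = 0.1000.
Squared: 0.4556; 0.3025; 0.1600; 0.0900; 0.0400; 0.0100.
Sum = 1.058125; P₂ = 1.058125 / 11 = 0.0962.

0.0962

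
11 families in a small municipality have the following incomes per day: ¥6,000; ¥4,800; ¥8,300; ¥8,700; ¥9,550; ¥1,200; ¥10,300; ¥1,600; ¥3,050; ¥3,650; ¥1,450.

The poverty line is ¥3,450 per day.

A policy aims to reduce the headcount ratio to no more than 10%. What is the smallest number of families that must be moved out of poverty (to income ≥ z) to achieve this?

3

Currently q = 4 of N = 11 are below the line (H = 0.364).
A headcount ratio of at most 10% allows at most ⌊0.10 × 11⌋ = 1 poor families.
So at least 4 − 1 = 3 must be lifted.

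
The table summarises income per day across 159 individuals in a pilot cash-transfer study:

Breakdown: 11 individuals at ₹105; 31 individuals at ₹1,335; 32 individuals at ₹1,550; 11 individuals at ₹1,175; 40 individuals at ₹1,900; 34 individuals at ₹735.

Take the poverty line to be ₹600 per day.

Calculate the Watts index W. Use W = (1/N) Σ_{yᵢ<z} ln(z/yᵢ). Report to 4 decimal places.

Poor units: 11×₹105 (q = 11 of N = 159).
ln(z/y) terms: ln(600/105) = 1.7430 (×11).
W = 19.172662 / 159 = 0.1206.

0.1206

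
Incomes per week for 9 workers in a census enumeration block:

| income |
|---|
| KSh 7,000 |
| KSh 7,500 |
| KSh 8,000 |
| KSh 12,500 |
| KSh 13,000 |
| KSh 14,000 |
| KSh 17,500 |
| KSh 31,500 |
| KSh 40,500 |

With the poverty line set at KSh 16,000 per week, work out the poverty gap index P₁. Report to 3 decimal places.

0.236

Poor units: KSh 7,000, KSh 7,500, KSh 8,000, KSh 12,500, KSh 13,000, KSh 14,000 (q = 6 of N = 9).
Relative gaps: (16000−7000)/16000 = 0.5625; (16000−7500)/16000 = 0.5312; (16000−8000)/16000 = 0.5000; (16000−12500)/16000 = 0.2188; (16000−13000)/16000 = 0.1875; (16000−14000)/16000 = 0.1250.
Σ = 2.125000. Dividing by the full population N = 9 gives P₁ = 0.236.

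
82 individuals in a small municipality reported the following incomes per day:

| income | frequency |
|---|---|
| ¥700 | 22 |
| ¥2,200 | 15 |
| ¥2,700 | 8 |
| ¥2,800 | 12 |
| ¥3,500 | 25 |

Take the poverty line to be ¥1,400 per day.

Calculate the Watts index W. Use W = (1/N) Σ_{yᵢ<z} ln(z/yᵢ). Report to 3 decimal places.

0.186

Below the line: 22×¥700 (q = 22 of N = 82).
Log shortfalls: ln(1400/700) = 0.6931 (×22).
W = 15.249238 / 82 = 0.186.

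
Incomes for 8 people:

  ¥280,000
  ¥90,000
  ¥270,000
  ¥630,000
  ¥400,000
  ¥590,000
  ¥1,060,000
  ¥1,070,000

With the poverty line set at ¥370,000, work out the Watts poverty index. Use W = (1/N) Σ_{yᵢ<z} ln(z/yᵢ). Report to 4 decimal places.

Below z: ¥90,000, ¥270,000, ¥280,000 (q = 3 of N = 8).
Log shortfalls: ln(370000/90000) = 1.4137; ln(370000/270000) = 0.3151; ln(370000/280000) = 0.2787.
W = 2.007488 / 8 = 0.2509.

0.2509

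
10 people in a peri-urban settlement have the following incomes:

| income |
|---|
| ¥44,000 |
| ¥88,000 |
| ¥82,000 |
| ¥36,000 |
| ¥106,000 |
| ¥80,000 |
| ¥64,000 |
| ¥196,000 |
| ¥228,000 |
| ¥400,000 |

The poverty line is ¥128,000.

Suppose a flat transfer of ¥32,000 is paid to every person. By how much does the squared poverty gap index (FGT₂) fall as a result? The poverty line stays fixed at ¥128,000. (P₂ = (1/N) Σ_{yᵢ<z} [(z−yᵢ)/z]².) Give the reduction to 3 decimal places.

Before: below the line — ¥36,000, ¥44,000, ¥64,000, ¥80,000, ¥82,000, ¥88,000, ¥106,000; squared poverty gap index (FGT₂) = 0.15942.
After the ¥32,000 transfer: below the line — ¥68,000, ¥76,000, ¥96,000, ¥112,000, ¥114,000, ¥120,000; squared poverty gap index (FGT₂) = 0.04788.
Reduction = 0.15942 − 0.04788 = 0.112.

0.112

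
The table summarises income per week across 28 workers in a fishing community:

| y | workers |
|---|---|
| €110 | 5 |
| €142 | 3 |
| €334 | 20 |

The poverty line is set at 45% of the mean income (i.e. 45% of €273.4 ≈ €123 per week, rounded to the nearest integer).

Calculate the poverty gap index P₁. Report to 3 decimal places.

0.019

Below z: 5×€110 (q = 5 of N = 28).
Relative gaps: (123−110)/123 = 0.1057 (×5).
Σ = 0.528455. Dividing by the full population N = 28 gives P₁ = 0.019.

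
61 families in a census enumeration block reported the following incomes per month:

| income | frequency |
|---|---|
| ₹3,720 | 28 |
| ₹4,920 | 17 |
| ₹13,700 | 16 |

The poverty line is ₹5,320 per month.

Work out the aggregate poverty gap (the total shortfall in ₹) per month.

₹51,600

Incomes under z: 28×₹3,720, 17×₹4,920 (q = 45 of N = 61).
Individual gaps: 28×(5320−3720) = 44800; 17×(5320−4920) = 6800.
Aggregate gap = ₹51,600.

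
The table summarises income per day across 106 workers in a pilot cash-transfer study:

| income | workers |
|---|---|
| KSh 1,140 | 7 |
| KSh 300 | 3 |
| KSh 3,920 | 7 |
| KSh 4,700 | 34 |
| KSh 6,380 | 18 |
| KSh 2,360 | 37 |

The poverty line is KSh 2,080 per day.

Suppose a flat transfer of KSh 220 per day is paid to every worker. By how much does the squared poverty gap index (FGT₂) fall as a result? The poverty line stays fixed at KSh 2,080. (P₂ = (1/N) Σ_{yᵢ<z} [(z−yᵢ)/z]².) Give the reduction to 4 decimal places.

Before: below the line — 3×KSh 300, 7×KSh 1,140; squared poverty gap index (FGT₂) = 0.034214.
After the KSh 220 transfer: below the line — 3×KSh 520, 7×KSh 1,360; squared poverty gap index (FGT₂) = 0.023833.
Reduction = 0.034214 − 0.023833 = 0.0104.

0.0104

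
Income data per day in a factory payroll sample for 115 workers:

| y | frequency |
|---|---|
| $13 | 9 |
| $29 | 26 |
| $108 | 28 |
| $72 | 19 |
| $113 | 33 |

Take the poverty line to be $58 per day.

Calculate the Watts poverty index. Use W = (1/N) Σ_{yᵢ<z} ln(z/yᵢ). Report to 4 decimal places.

0.2738

Incomes under z: 9×$13, 26×$29 (q = 35 of N = 115).
Log gaps: ln(58/13) = 1.4955 (×9); ln(58/29) = 0.6931 (×26).
W = 31.481270 / 115 = 0.2738.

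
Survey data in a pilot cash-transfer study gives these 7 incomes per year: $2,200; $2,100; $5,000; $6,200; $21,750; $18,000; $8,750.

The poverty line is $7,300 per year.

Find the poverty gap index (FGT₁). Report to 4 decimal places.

0.2681

Poor units: $2,100, $2,200, $5,000, $6,200 (q = 4 of N = 7).
Shortfall ratios: (7300−2100)/7300 = 0.7123; (7300−2200)/7300 = 0.6986; (7300−5000)/7300 = 0.3151; (7300−6200)/7300 = 0.1507.
Sum of shortfalls = 1.876712; P₁ averages over all N: 1.876712 / 7 = 0.2681.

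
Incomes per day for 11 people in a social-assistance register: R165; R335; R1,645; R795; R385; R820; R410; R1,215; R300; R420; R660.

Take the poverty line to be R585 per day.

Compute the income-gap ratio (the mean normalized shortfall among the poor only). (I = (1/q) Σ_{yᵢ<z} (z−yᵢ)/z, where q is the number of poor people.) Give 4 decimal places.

Incomes under z: R165, R300, R335, R385, R410, R420 (q = 6 of N = 11).
Shortfall ratios (z−y)/z: 0.7179, 0.4872, 0.4274, 0.3419, 0.2991, 0.2821; sum = 2.555556.
The income-gap ratio divides by q (the poor only): 2.555556 / 6 = 0.4259.

0.4259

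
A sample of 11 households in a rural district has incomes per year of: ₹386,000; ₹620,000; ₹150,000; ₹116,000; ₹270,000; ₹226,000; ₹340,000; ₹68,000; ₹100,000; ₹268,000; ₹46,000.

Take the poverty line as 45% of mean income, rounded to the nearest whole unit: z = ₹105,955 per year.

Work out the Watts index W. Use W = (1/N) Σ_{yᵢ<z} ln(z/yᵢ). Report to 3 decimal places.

0.121

Below the line: ₹46,000, ₹68,000, ₹100,000 (q = 3 of N = 11).
Log shortfalls: ln(105955/46000) = 0.8344; ln(105955/68000) = 0.4435; ln(105955/100000) = 0.0578.
W = 1.335724 / 11 = 0.121.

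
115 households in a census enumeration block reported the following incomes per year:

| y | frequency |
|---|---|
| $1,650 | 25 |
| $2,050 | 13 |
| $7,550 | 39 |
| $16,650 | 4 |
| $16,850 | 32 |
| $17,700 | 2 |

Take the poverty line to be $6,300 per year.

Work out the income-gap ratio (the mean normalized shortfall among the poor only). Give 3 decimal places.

0.716

Below z: 25×$1,650, 13×$2,050 (q = 38 of N = 115).
Shortfall ratios (z−y)/z: 0.7381 (×25), 0.6746 (×13); sum = 27.222222.
The income-gap ratio divides by q (the poor only): 27.222222 / 38 = 0.716.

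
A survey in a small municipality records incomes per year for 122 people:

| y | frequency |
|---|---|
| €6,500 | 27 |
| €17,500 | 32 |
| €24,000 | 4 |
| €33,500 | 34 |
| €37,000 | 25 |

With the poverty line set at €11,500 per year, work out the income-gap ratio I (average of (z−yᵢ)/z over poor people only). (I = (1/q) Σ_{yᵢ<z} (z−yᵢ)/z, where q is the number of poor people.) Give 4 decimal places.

0.4348

Below z: 27×€6,500 (q = 27 of N = 122).
Relative gaps: 0.4348 (×27); sum = 11.739130.
I averages over the q = 27 poor units only: 11.739130 / 27 = 0.4348.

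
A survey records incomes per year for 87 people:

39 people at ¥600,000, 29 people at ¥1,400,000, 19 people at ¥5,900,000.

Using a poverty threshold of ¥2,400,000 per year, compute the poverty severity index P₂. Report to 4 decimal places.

Below z: 39×¥600,000, 29×¥1,400,000 (q = 68 of N = 87).
Gap ratios (z−y)/z: (2400000−600000)/2400000 = 0.7500 (×39); (2400000−1400000)/2400000 = 0.4167 (×29).
Squared: 0.5625 (×39); 0.1736 (×29).
Sum = 26.972222; P₂ = 26.972222 / 87 = 0.3100.

0.3100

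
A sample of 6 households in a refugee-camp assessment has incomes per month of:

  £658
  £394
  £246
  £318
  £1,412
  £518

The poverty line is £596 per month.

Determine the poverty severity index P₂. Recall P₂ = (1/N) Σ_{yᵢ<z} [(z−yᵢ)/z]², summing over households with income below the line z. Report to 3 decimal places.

0.116

Below the line: £246, £318, £394, £518 (q = 4 of N = 6).
Shortfall ratios: (596−246)/596 = 0.5872; (596−318)/596 = 0.4664; (596−394)/596 = 0.3389; (596−518)/596 = 0.1309.
Squared: 0.3449; 0.2176; 0.1149; 0.0171.
Sum = 0.694428; P₂ = 0.694428 / 6 = 0.116.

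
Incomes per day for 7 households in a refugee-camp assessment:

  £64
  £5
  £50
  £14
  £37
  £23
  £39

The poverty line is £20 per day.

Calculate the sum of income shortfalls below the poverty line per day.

Poor units: £5, £14 (q = 2 of N = 7).
Individual gaps: 20−5 = 15; 20−14 = 6.
Aggregate gap = £21.

£21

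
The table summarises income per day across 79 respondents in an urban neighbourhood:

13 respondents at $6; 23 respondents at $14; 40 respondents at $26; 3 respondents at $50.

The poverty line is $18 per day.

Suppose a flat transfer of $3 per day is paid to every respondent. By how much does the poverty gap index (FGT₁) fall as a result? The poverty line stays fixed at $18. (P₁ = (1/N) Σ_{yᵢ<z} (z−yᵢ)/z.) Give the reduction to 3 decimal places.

Before: below the line — 13×$6, 23×$14; poverty gap index (FGT₁) = 0.17440.
After the $3 transfer: below the line — 13×$9, 23×$17; poverty gap index (FGT₁) = 0.09845.
Reduction = 0.17440 − 0.09845 = 0.076.

0.076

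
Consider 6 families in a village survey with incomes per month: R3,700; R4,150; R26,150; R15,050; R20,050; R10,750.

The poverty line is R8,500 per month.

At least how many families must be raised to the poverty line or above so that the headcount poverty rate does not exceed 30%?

1

Currently q = 2 of N = 6 are below the line (H = 0.333).
A headcount ratio of at most 30% allows at most ⌊0.30 × 6⌋ = 1 poor families.
So at least 2 − 1 = 1 must be lifted.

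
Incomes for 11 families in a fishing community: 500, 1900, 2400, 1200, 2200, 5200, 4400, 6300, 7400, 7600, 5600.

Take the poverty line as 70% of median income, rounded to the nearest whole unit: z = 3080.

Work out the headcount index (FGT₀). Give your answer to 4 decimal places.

0.4545

5 of the 11 families have income below 3080.
H = 5/11 = 0.4545.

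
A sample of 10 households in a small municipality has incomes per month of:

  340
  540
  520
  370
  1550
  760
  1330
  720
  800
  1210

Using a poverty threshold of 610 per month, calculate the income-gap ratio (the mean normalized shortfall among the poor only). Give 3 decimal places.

Incomes under z: 340, 370, 520, 540 (q = 4 of N = 10).
Shortfall ratios (z−y)/z: 0.4426, 0.3934, 0.1475, 0.1148; sum = 1.098361.
I averages over the q = 4 poor units only: 1.098361 / 4 = 0.275.

0.275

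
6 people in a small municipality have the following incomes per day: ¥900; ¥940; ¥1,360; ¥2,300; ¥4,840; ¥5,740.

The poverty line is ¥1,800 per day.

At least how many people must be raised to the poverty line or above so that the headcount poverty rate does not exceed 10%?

3

Currently q = 3 of N = 6 are below the line (H = 0.500).
A headcount ratio of at most 10% allows at most ⌊0.10 × 6⌋ = 0 poor people.
So at least 3 − 0 = 3 must be lifted.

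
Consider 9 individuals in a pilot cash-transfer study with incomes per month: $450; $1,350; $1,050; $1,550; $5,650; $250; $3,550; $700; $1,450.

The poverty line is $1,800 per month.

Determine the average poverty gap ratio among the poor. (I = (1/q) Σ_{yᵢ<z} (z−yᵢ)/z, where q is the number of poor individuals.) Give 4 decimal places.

0.4603

Incomes under z: $250, $450, $700, $1,050, $1,350, $1,450, $1,550 (q = 7 of N = 9).
Shortfall ratios (z−y)/z: 0.8611, 0.7500, 0.6111, 0.4167, 0.2500, 0.1944, 0.1389; sum = 3.222222.
The income-gap ratio divides by q (the poor only): 3.222222 / 7 = 0.4603.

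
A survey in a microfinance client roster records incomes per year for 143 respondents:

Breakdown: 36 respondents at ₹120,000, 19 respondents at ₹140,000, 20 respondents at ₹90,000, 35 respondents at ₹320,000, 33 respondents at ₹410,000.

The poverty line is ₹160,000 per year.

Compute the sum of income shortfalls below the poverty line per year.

₹3,220,000

Incomes under z: 20×₹90,000, 36×₹120,000, 19×₹140,000 (q = 75 of N = 143).
Individual gaps: 20×(160000−90000) = 1400000; 36×(160000−120000) = 1440000; 19×(160000−140000) = 380000.
Aggregate gap = ₹3,220,000.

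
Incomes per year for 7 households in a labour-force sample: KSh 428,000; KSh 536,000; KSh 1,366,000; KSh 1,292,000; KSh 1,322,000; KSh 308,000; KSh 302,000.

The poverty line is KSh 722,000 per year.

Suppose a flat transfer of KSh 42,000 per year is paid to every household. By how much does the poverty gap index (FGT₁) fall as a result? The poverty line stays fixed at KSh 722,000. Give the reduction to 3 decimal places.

Before: below the line — KSh 302,000, KSh 308,000, KSh 428,000, KSh 536,000; poverty gap index (FGT₁) = 0.25999.
After the KSh 42,000 transfer: below the line — KSh 344,000, KSh 350,000, KSh 470,000, KSh 578,000; poverty gap index (FGT₁) = 0.22675.
Reduction = 0.25999 − 0.22675 = 0.033.

0.033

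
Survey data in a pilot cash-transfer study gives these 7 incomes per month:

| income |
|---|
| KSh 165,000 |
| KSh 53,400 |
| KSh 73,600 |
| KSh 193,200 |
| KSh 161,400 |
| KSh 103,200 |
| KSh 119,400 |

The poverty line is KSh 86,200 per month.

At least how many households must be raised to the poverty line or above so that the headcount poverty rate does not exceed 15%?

1

Currently q = 2 of N = 7 are below the line (H = 0.286).
A headcount ratio of at most 15% allows at most ⌊0.15 × 7⌋ = 1 poor households.
So at least 2 − 1 = 1 must be lifted.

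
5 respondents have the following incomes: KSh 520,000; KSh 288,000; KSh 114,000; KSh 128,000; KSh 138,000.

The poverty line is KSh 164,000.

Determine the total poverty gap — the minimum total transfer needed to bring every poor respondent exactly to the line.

KSh 112,000

Poor units: KSh 114,000, KSh 128,000, KSh 138,000 (q = 3 of N = 5).
Individual gaps: 164000−114000 = 50000; 164000−128000 = 36000; 164000−138000 = 26000.
Aggregate gap = KSh 112,000.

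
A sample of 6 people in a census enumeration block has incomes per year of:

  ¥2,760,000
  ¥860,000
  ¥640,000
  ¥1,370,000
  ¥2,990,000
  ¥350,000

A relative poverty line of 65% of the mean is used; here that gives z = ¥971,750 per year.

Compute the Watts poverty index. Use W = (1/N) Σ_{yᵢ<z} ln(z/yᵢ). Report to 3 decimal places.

Below the line: ¥350,000, ¥640,000, ¥860,000 (q = 3 of N = 6).
Log shortfalls: ln(971750/350000) = 1.0212; ln(971750/640000) = 0.4176; ln(971750/860000) = 0.1222.
W = 1.560962 / 6 = 0.260.

0.260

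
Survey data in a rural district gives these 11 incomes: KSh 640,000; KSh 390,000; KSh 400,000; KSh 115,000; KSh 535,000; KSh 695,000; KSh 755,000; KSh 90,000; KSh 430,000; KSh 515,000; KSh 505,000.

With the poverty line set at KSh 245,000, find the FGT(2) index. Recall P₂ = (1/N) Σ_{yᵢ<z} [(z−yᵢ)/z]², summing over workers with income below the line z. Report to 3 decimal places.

0.062

Below the line: KSh 90,000, KSh 115,000 (q = 2 of N = 11).
Shortfall ratios: (245000−90000)/245000 = 0.6327; (245000−115000)/245000 = 0.5306.
Squared: 0.4002; 0.2815.
Sum = 0.681799; P₂ = 0.681799 / 11 = 0.062.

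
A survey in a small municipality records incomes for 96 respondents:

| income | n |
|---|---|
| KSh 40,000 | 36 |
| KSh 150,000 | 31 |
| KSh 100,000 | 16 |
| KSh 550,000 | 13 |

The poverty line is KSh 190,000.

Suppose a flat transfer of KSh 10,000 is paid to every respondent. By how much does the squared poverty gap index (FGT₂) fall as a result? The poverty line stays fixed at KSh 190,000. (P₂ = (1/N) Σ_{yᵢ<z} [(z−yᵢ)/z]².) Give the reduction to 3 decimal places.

0.044

Before: below the line — 36×KSh 40,000, 16×KSh 100,000, 31×KSh 150,000; squared poverty gap index (FGT₂) = 0.28543.
After the KSh 10,000 transfer: below the line — 36×KSh 50,000, 16×KSh 110,000, 31×KSh 160,000; squared poverty gap index (FGT₂) = 0.24120.
Reduction = 0.28543 − 0.24120 = 0.044.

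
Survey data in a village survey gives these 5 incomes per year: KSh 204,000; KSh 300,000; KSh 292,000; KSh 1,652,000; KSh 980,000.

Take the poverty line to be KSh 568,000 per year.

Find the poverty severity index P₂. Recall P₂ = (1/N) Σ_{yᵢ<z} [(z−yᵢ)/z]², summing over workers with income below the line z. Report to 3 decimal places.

0.174

Below the line: KSh 204,000, KSh 292,000, KSh 300,000 (q = 3 of N = 5).
Gap ratios (z−y)/z: (568000−204000)/568000 = 0.6408; (568000−292000)/568000 = 0.4859; (568000−300000)/568000 = 0.4718.
Squared: 0.4107; 0.2361; 0.2226.
Sum = 0.869421; P₂ = 0.869421 / 5 = 0.174.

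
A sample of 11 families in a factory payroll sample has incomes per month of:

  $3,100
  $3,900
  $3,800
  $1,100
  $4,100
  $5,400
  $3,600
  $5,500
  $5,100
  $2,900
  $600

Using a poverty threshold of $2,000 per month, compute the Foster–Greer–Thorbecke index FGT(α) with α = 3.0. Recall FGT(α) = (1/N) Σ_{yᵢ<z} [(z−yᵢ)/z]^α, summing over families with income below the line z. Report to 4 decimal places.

0.0395

Below the line: $600, $1,100 (q = 2 of N = 11).
Shortfall ratios: (2000−600)/2000 = 0.7000; (2000−1100)/2000 = 0.4500.
Raised to α = 3.0: 0.34300; 0.09113.
Sum = 0.434125; FGT(3.0) = 0.434125 / 11 = 0.0395.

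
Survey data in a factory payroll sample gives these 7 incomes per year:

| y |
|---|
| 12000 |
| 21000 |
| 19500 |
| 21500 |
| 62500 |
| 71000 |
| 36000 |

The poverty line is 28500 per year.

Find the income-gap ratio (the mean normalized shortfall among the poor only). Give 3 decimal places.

0.351

Poor units: 12000, 19500, 21000, 21500 (q = 4 of N = 7).
Shortfall ratios (z−y)/z: 0.5789, 0.3158, 0.2632, 0.2456; sum = 1.403509.
I averages over the q = 4 poor units only: 1.403509 / 4 = 0.351.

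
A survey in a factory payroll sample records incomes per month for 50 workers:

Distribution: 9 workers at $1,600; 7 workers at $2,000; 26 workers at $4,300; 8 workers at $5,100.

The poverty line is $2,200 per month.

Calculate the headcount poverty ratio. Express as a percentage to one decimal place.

16 of the 50 workers have income below $2,200.
H = 16/50 = 32.0%.

32.0%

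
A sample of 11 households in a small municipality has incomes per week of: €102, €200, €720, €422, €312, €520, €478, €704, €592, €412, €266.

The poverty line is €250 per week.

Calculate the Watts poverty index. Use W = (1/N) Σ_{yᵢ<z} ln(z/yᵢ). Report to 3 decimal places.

Poor units: €102, €200 (q = 2 of N = 11).
Log gaps: ln(250/102) = 0.8965; ln(250/200) = 0.2231.
W = 1.119632 / 11 = 0.102.

0.102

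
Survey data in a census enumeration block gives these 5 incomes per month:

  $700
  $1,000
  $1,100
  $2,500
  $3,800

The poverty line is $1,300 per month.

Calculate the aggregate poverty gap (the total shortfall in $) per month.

Below the line: $700, $1,000, $1,100 (q = 3 of N = 5).
Individual gaps: 1300−700 = 600; 1300−1000 = 300; 1300−1100 = 200.
Aggregate gap = $1,100.

$1,100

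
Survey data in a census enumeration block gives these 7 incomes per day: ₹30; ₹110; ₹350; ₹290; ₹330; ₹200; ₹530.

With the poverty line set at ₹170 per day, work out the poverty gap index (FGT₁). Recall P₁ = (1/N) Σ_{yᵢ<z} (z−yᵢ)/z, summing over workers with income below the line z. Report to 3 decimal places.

Poor units: ₹30, ₹110 (q = 2 of N = 7).
Normalized shortfalls: (170−30)/170 = 0.8235; (170−110)/170 = 0.3529.
Σ = 1.176471. Dividing by the full population N = 7 gives P₁ = 0.168.

0.168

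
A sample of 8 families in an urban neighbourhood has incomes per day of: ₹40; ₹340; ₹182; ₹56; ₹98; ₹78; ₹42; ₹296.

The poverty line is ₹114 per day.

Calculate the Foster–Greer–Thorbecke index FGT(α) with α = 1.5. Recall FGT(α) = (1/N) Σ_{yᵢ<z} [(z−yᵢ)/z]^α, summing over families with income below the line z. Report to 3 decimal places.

0.202

Below the line: ₹40, ₹42, ₹56, ₹78, ₹98 (q = 5 of N = 8).
Normalized shortfalls: (114−40)/114 = 0.6491; (114−42)/114 = 0.6316; (114−56)/114 = 0.5088; (114−78)/114 = 0.3158; (114−98)/114 = 0.1404.
Raised to α = 1.5: 0.52299; 0.50193; 0.36290; 0.17746; 0.05258.
Sum = 1.617851; FGT(1.5) = 1.617851 / 8 = 0.202.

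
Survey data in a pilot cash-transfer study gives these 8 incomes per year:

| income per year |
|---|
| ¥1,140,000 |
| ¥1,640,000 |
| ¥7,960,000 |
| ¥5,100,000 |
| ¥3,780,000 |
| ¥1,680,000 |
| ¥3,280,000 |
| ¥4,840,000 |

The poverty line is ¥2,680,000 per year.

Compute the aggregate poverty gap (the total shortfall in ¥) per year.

Incomes under z: ¥1,140,000, ¥1,640,000, ¥1,680,000 (q = 3 of N = 8).
Individual gaps: 2680000−1140000 = 1540000; 2680000−1640000 = 1040000; 2680000−1680000 = 1000000.
Aggregate gap = ¥3,580,000.

¥3,580,000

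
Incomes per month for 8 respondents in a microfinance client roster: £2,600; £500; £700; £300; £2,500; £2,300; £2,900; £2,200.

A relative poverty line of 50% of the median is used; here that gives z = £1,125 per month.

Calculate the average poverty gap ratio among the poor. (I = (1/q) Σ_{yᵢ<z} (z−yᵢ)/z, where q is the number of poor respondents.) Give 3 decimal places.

Below z: £300, £500, £700 (q = 3 of N = 8).
Shortfall ratios (z−y)/z: 0.7333, 0.5556, 0.3778; sum = 1.666667.
The income-gap ratio divides by q (the poor only): 1.666667 / 3 = 0.556.

0.556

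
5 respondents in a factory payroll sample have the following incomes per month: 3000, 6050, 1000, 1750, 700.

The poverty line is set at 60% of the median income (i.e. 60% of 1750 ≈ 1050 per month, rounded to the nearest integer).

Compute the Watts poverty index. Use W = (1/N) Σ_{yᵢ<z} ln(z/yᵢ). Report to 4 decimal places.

Below the line: 700, 1000 (q = 2 of N = 5).
Log gaps: ln(1050/700) = 0.4055; ln(1050/1000) = 0.0488.
W = 0.454255 / 5 = 0.0909.

0.0909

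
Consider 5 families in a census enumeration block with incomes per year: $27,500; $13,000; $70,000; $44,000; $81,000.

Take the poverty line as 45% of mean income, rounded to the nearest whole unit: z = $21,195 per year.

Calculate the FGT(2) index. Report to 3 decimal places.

Below z: $13,000 (q = 1 of N = 5).
Shortfall ratios: (21195−13000)/21195 = 0.3866.
Squared: 0.1495.
Sum = 0.149497; P₂ = 0.149497 / 5 = 0.030.

0.030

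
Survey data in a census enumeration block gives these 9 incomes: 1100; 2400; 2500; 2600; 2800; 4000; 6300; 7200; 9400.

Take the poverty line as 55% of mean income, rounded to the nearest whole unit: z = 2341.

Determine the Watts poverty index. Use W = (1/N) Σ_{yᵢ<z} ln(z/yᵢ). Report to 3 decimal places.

Below the line: 1100 (q = 1 of N = 9).
Log shortfalls: ln(2341/1100) = 0.7553.
W = 0.755268 / 9 = 0.084.

0.084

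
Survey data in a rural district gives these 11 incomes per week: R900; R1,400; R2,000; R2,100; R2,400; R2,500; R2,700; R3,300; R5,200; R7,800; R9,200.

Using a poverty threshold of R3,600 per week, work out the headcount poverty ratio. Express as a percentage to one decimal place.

8 of the 11 individuals have income below R3,600.
H = 8/11 = 72.7%.

72.7%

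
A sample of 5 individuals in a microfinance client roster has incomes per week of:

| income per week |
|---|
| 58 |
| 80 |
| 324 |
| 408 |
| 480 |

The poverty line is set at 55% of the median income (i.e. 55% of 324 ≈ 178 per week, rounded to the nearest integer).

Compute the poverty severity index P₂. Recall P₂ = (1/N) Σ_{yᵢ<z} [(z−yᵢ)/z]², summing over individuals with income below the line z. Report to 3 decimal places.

Below the line: 58, 80 (q = 2 of N = 5).
Gap ratios (z−y)/z: (178−58)/178 = 0.6742; (178−80)/178 = 0.5506.
Squared: 0.4545; 0.3031.
Sum = 0.757606; P₂ = 0.757606 / 5 = 0.152.

0.152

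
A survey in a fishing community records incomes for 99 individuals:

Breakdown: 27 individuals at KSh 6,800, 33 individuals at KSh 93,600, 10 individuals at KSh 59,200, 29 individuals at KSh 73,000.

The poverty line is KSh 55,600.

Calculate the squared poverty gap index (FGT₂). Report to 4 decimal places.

0.2101

Poor units: 27×KSh 6,800 (q = 27 of N = 99).
Gap ratios (z−y)/z: (55600−6800)/55600 = 0.8777 (×27).
Squared: 0.7704 (×27).
Sum = 20.799545; P₂ = 20.799545 / 99 = 0.2101.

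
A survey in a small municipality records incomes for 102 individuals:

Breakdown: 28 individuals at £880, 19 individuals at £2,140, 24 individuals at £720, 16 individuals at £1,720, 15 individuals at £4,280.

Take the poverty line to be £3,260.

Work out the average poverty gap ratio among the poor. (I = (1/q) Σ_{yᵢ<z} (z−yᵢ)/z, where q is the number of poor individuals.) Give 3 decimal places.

Poor units: 24×£720, 28×£880, 16×£1,720, 19×£2,140 (q = 87 of N = 102).
Relative gaps: 0.7791 (×24), 0.7301 (×28), 0.4724 (×16), 0.3436 (×19); sum = 53.226994.
I averages over the q = 87 poor units only: 53.226994 / 87 = 0.612.

0.612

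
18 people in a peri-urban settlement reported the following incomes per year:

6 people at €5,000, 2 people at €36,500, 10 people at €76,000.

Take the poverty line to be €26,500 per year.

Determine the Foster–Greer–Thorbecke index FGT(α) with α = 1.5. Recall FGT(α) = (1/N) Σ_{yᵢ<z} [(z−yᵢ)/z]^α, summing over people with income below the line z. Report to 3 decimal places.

0.244

Below z: 6×€5,000 (q = 6 of N = 18).
Gap ratios (z−y)/z: (26500−5000)/26500 = 0.8113 (×6).
Raised to α = 1.5: 0.73078 (×6).
Sum = 4.384702; FGT(1.5) = 4.384702 / 18 = 0.244.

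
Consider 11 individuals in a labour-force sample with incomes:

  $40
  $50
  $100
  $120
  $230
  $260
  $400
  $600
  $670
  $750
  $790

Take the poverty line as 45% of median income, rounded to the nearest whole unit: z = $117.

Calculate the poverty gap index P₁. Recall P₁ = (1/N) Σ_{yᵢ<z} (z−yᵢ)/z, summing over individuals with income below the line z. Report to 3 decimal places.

Below the line: $40, $50, $100 (q = 3 of N = 11).
Normalized shortfalls: (117−40)/117 = 0.6581; (117−50)/117 = 0.5726; (117−100)/117 = 0.1453.
Σ = 1.376068. Dividing by the full population N = 11 gives P₁ = 0.125.

0.125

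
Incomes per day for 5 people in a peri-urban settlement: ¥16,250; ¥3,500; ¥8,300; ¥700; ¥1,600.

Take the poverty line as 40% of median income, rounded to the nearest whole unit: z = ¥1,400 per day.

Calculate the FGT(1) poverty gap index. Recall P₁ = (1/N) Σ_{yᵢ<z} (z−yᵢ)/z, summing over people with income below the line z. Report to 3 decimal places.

0.100

Below the line: ¥700 (q = 1 of N = 5).
Normalized shortfalls: (1400−700)/1400 = 0.5000.
Σ = 0.500000. Dividing by the full population N = 5 gives P₁ = 0.100.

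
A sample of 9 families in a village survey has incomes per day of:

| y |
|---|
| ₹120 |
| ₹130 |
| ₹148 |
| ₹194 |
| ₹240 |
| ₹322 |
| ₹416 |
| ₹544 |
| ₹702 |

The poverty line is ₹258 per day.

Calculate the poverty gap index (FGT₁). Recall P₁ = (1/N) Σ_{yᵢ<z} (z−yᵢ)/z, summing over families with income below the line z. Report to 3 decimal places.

0.197

Incomes under z: ₹120, ₹130, ₹148, ₹194, ₹240 (q = 5 of N = 9).
Normalized shortfalls: (258−120)/258 = 0.5349; (258−130)/258 = 0.4961; (258−148)/258 = 0.4264; (258−194)/258 = 0.2481; (258−240)/258 = 0.0698.
Σ = 1.775194. Dividing by the full population N = 9 gives P₁ = 0.197.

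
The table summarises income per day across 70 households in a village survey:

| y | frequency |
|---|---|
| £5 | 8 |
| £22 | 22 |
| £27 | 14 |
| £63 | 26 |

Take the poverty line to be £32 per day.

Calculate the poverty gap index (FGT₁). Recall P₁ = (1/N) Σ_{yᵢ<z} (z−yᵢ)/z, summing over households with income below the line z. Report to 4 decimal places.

0.2259

Below z: 8×£5, 22×£22, 14×£27 (q = 44 of N = 70).
Normalized shortfalls: (32−5)/32 = 0.8438 (×8); (32−22)/32 = 0.3125 (×22); (32−27)/32 = 0.1562 (×14).
Σ = 15.812500. Dividing by the full population N = 70 gives P₁ = 0.2259.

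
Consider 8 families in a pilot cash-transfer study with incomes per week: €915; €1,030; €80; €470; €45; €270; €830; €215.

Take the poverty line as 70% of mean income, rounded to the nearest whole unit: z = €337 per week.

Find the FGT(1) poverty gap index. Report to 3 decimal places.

Poor units: €45, €80, €215, €270 (q = 4 of N = 8).
Normalized shortfalls: (337−45)/337 = 0.8665; (337−80)/337 = 0.7626; (337−215)/337 = 0.3620; (337−270)/337 = 0.1988.
Sum of shortfalls = 2.189911; P₁ averages over all N: 2.189911 / 8 = 0.274.

0.274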